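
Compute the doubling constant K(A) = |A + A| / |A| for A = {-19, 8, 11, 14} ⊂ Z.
K = |A + A| / |A| = 9/4

Enumerate A + A = {a + b : a, b ∈ A}. With |A| = 4, there are |A|^2 = 16 ordered sum pairs; collecting distinct values, A + A = {-38, -11, -8, -5, 16, 19, 22, 25, 28}, so |A + A| = 9. Thus K = 9/4. For comparison, the minimum possible |A + A| over all 4-element sets is 2·4 − 1 = 7 (so min K = 7/4), attained only by arithmetic progressions.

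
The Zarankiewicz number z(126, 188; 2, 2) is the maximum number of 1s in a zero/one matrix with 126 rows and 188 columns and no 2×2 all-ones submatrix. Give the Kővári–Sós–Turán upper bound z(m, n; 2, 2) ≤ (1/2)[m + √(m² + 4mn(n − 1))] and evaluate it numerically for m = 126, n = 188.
z(126, 188; 2, 2) ≤ (1/2)[126 + √(126² + 4·126·188·187)] = (1/2)[126 + √17734500] = 2168.6175

Kővári–Sós–Turán: let r_1, ..., r_126 be the row sums and z = Σ r_i the total number of 1s. Each pair of columns can share at most one row with both entries 1 (else a 2×2 all-ones block appears), so Σ_i C(r_i, 2) ≤ C(188, 2) = 17578. By convexity Σ_i C(r_i, 2) ≥ 126·C(z/126, 2) = z(z − 126)/(2·126), giving z² − 126z − 126·188·187 ≤ 0 and hence z ≤ (1/2)[126 + √(15876 + 4·4429656)] = (1/2)[126 + √17734500] ≈ (1/2)(126 + 4211.235) = 2168.6175.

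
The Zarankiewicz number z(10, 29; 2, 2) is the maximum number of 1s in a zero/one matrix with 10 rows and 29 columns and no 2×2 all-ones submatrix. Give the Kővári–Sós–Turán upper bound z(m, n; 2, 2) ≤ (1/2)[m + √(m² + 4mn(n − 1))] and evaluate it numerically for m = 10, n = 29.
z(10, 29; 2, 2) ≤ (1/2)[10 + √(10² + 4·10·29·28)] = (1/2)[10 + √32580] = 95.2497

Kővári–Sós–Turán: let r_1, ..., r_10 be the row sums and z = Σ r_i the total number of 1s. Each pair of columns can share at most one row with both entries 1 (else a 2×2 all-ones block appears), so Σ_i C(r_i, 2) ≤ C(29, 2) = 406. By convexity Σ_i C(r_i, 2) ≥ 10·C(z/10, 2) = z(z − 10)/(2·10), giving z² − 10z − 10·29·28 ≤ 0 and hence z ≤ (1/2)[10 + √(100 + 4·8120)] = (1/2)[10 + √32580] ≈ (1/2)(10 + 180.4993) = 95.2497.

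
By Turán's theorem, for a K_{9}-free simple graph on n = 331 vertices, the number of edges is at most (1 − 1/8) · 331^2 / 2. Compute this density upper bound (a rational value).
Turán density bound = (7/8) · 331^2/2 = 766927/16 ≈ 47932.9375

Turán's theorem: ex(n, K_{r+1}) is achieved by the complete r-partite Turán graph T(n, r) with parts as balanced as possible, and is at most (1 − 1/r) · n^2/2. For r = 8, n = 331: the density bound is (7/8) · 109561/2 = 766927/16 ≈ 47932.9375. The integer-valued extremum is e(T(331, 8)) = 47932, which is strictly less than the density bound 766927/16 since 8 ∤ 331 (the parts of T(331, 8) cannot all be equal).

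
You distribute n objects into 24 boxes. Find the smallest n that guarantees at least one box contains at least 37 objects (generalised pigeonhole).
n = (37 − 1)·24 + 1 = 865

By the generalised pigeonhole principle, to guarantee some box contains ≥ r objects we need more than (r − 1) · k objects total. Threshold: n = (r − 1) · k + 1. With r = 37 and k = 24: n = 36 · 24 + 1 = 864 + 1 = 865. For n = 864 = 36 · 24, we can put exactly 36 objects in every box, avoiding 37 in any single one — so 865 is tight.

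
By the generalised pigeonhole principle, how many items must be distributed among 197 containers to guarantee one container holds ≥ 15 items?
n = (15 − 1)·197 + 1 = 2759

By the generalised pigeonhole principle, to guarantee some box contains ≥ r objects we need more than (r − 1) · k objects total. Threshold: n = (r − 1) · k + 1. With r = 15 and k = 197: n = 14 · 197 + 1 = 2758 + 1 = 2759. For n = 2758 = 14 · 197, we can put exactly 14 objects in every box, avoiding 15 in any single one — so 2759 is tight.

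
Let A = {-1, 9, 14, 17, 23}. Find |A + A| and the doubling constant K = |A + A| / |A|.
K = |A + A| / |A| = 15/5 = 3

Enumerate A + A = {a + b : a, b ∈ A}. With |A| = 5, there are |A|^2 = 25 ordered sum pairs; collecting distinct values, A + A = {-2, 8, 13, 16, 18, 22, 23, 26, 28, 31, 32, 34, 37, 40, 46}, so |A + A| = 15. Thus K = 15/5 = 3. For comparison, the minimum possible |A + A| over all 5-element sets is 2·5 − 1 = 9 (so min K = 9/5), attained only by arithmetic progressions.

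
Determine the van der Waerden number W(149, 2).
W(149, 2) = 149 + 1 = 150

A 2-term AP is any pair of integers, so a monochromatic 2-AP exists iff some colour is used at least twice. With 149 colours, the colouring i ↦ i on {1, ..., 149} uses each colour once, avoiding any monochromatic pair, so W(149, 2) > 149. For {1, ..., 150}, pigeonhole forces two integers of the same colour, which form a monochromatic 2-AP. Hence W(149, 2) = 150.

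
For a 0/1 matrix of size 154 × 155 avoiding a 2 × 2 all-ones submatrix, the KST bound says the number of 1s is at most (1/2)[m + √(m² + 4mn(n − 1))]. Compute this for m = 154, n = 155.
z(154, 155; 2, 2) ≤ (1/2)[154 + √(154² + 4·154·155·154)] = (1/2)[154 + √14727636] = 1995.8301

Kővári–Sós–Turán: let r_1, ..., r_154 be the row sums and z = Σ r_i the total number of 1s. Each pair of columns can share at most one row with both entries 1 (else a 2×2 all-ones block appears), so Σ_i C(r_i, 2) ≤ C(155, 2) = 11935. By convexity Σ_i C(r_i, 2) ≥ 154·C(z/154, 2) = z(z − 154)/(2·154), giving z² − 154z − 154·155·154 ≤ 0 and hence z ≤ (1/2)[154 + √(23716 + 4·3675980)] = (1/2)[154 + √14727636] ≈ (1/2)(154 + 3837.6602) = 1995.8301.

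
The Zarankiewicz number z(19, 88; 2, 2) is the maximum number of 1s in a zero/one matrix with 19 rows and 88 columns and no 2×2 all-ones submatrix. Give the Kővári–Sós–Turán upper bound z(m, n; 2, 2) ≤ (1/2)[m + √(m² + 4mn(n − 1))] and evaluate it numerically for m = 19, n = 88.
z(19, 88; 2, 2) ≤ (1/2)[19 + √(19² + 4·19·88·87)] = (1/2)[19 + √582217] = 391.0157

Kővári–Sós–Turán: let r_1, ..., r_19 be the row sums and z = Σ r_i the total number of 1s. Each pair of columns can share at most one row with both entries 1 (else a 2×2 all-ones block appears), so Σ_i C(r_i, 2) ≤ C(88, 2) = 3828. By convexity Σ_i C(r_i, 2) ≥ 19·C(z/19, 2) = z(z − 19)/(2·19), giving z² − 19z − 19·88·87 ≤ 0 and hence z ≤ (1/2)[19 + √(361 + 4·145464)] = (1/2)[19 + √582217] ≈ (1/2)(19 + 763.0315) = 391.0157.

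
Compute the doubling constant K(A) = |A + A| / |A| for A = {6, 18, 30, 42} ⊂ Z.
K = |A + A| / |A| = 7/4

Enumerate A + A = {a + b : a, b ∈ A}. With |A| = 4, there are |A|^2 = 16 ordered sum pairs; collecting distinct values, A + A = {12, 24, 36, 48, 60, 72, 84}, so |A + A| = 7. Thus K = 7/4. Here |A + A| = 2|A| − 1 = 7, the minimum possible — so K = 7/4 is minimal, which holds iff A is an arithmetic progression.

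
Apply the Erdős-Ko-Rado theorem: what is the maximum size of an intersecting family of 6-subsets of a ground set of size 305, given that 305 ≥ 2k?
max |F| = C(304, 5) = 20932912560

The Erdős-Ko-Rado theorem states: for n ≥ 2k, an intersecting family of k-subsets of an n-element set has size at most C(n − 1, k − 1), with equality for 'star' families {A ⊆ [n] : |A| = k, i ∈ A} (fix an element i). For n = 305, k = 6: C(304, 5) = 20932912560.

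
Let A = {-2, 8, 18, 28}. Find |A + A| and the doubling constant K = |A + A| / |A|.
K = |A + A| / |A| = 7/4

Enumerate A + A = {a + b : a, b ∈ A}. With |A| = 4, there are |A|^2 = 16 ordered sum pairs; collecting distinct values, A + A = {-4, 6, 16, 26, 36, 46, 56}, so |A + A| = 7. Thus K = 7/4. Here |A + A| = 2|A| − 1 = 7, the minimum possible — so K = 7/4 is minimal, which holds iff A is an arithmetic progression.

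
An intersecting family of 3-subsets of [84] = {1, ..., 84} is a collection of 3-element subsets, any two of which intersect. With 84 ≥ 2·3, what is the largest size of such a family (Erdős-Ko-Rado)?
max |F| = C(83, 2) = 3403

Erdős-Ko-Rado (1961): when n ≥ 2k, max |F| = C(n−1, k−1). The bound is attained by the star {A : i ∈ A} for any fixed i ∈ [n]. Here C(84−1, 3−1) = C(83, 2) = 3403.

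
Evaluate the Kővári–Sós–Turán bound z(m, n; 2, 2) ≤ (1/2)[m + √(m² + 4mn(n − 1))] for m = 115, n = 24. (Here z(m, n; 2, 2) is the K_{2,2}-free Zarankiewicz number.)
z(115, 24; 2, 2) ≤ (1/2)[115 + √(115² + 4·115·24·23)] = (1/2)[115 + √267145] = 315.9304

Kővári–Sós–Turán: let r_1, ..., r_115 be the row sums and z = Σ r_i the total number of 1s. Each pair of columns can share at most one row with both entries 1 (else a 2×2 all-ones block appears), so Σ_i C(r_i, 2) ≤ C(24, 2) = 276. By convexity Σ_i C(r_i, 2) ≥ 115·C(z/115, 2) = z(z − 115)/(2·115), giving z² − 115z − 115·24·23 ≤ 0 and hence z ≤ (1/2)[115 + √(13225 + 4·63480)] = (1/2)[115 + √267145] ≈ (1/2)(115 + 516.8607) = 315.9304.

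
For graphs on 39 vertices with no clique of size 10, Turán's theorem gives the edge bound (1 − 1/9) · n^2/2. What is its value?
Turán density bound = (8/9) · 39^2/2 = 676

Turán's theorem: ex(n, K_{r+1}) is achieved by the complete r-partite Turán graph T(n, r) with parts as balanced as possible, and is at most (1 − 1/r) · n^2/2. For r = 9, n = 39: the density bound is (8/9) · 1521/2 = 676. The integer-valued extremum is e(T(39, 9)) = 675, which is strictly less than the density bound 676 since 9 ∤ 39 (the parts of T(39, 9) cannot all be equal).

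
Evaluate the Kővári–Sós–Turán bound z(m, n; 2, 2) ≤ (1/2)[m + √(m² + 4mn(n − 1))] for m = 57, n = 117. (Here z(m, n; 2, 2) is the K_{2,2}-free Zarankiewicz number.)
z(57, 117; 2, 2) ≤ (1/2)[57 + √(57² + 4·57·117·116)] = (1/2)[57 + √3097665] = 908.5092

Kővári–Sós–Turán: let r_1, ..., r_57 be the row sums and z = Σ r_i the total number of 1s. Each pair of columns can share at most one row with both entries 1 (else a 2×2 all-ones block appears), so Σ_i C(r_i, 2) ≤ C(117, 2) = 6786. By convexity Σ_i C(r_i, 2) ≥ 57·C(z/57, 2) = z(z − 57)/(2·57), giving z² − 57z − 57·117·116 ≤ 0 and hence z ≤ (1/2)[57 + √(3249 + 4·773604)] = (1/2)[57 + √3097665] ≈ (1/2)(57 + 1760.0185) = 908.5092.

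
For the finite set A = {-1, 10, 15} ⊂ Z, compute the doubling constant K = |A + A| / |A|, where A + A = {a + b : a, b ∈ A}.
K = |A + A| / |A| = 6/3 = 2

Enumerate A + A = {a + b : a, b ∈ A}. With |A| = 3, there are |A|^2 = 9 ordered sum pairs; collecting distinct values, A + A = {-2, 9, 14, 20, 25, 30}, so |A + A| = 6. Thus K = 6/3 = 2. For comparison, the minimum possible |A + A| over all 3-element sets is 2·3 − 1 = 5 (so min K = 5/3), attained only by arithmetic progressions.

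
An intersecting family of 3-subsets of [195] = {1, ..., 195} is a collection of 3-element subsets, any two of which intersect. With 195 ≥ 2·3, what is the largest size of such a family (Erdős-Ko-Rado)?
max |F| = C(194, 2) = 18721

Erdős-Ko-Rado (1961): when n ≥ 2k, max |F| = C(n−1, k−1). The bound is attained by the star {A : i ∈ A} for any fixed i ∈ [n]. Here C(195−1, 3−1) = C(194, 2) = 18721.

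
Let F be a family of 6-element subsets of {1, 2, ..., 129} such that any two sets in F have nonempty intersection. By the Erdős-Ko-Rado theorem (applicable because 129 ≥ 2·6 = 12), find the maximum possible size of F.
max |F| = C(128, 5) = 264566400

The Erdős-Ko-Rado theorem states: for n ≥ 2k, an intersecting family of k-subsets of an n-element set has size at most C(n − 1, k − 1), with equality for 'star' families {A ⊆ [n] : |A| = k, i ∈ A} (fix an element i). For n = 129, k = 6: C(128, 5) = 264566400.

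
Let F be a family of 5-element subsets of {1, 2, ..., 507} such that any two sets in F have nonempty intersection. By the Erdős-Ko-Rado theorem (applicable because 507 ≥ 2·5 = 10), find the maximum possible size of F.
max |F| = C(506, 4) = 2699163390

The Erdős-Ko-Rado theorem states: for n ≥ 2k, an intersecting family of k-subsets of an n-element set has size at most C(n − 1, k − 1), with equality for 'star' families {A ⊆ [n] : |A| = k, i ∈ A} (fix an element i). For n = 507, k = 5: C(506, 4) = 2699163390.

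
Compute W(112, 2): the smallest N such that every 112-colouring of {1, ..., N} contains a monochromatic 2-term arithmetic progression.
W(112, 2) = 112 + 1 = 113

A 2-term AP is any pair of integers, so a monochromatic 2-AP exists iff some colour is used at least twice. With 112 colours, the colouring i ↦ i on {1, ..., 112} uses each colour once, avoiding any monochromatic pair, so W(112, 2) > 112. For {1, ..., 113}, pigeonhole forces two integers of the same colour, which form a monochromatic 2-AP. Hence W(112, 2) = 113.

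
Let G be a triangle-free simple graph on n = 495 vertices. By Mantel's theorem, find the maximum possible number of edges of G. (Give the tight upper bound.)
ex(495, K_3) = ⌊495^2/4⌋ = 61256

Mantel (1907): a triangle-free graph on n vertices has at most ⌊n^2/4⌋ edges, with equality for the complete bipartite graph K_{⌊n/2⌋, ⌈n/2⌉}. For n = 495: ⌊495^2/4⌋ = ⌊245025/4⌋ = 61256. The extremal graph is K_{247, 248}, which has 247·248 = 61256 edges.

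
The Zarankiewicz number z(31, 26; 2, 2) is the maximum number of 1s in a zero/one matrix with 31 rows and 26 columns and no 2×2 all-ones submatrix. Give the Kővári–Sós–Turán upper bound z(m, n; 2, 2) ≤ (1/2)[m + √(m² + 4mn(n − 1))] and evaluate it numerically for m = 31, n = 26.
z(31, 26; 2, 2) ≤ (1/2)[31 + √(31² + 4·31·26·25)] = (1/2)[31 + √81561] = 158.2944

Kővári–Sós–Turán: let r_1, ..., r_31 be the row sums and z = Σ r_i the total number of 1s. Each pair of columns can share at most one row with both entries 1 (else a 2×2 all-ones block appears), so Σ_i C(r_i, 2) ≤ C(26, 2) = 325. By convexity Σ_i C(r_i, 2) ≥ 31·C(z/31, 2) = z(z − 31)/(2·31), giving z² − 31z − 31·26·25 ≤ 0 and hence z ≤ (1/2)[31 + √(961 + 4·20150)] = (1/2)[31 + √81561] ≈ (1/2)(31 + 285.5889) = 158.2944.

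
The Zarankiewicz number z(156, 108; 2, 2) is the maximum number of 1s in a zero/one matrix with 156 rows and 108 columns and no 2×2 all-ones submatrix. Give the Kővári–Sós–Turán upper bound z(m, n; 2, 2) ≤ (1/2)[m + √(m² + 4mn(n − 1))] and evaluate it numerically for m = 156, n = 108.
z(156, 108; 2, 2) ≤ (1/2)[156 + √(156² + 4·156·108·107)] = (1/2)[156 + √7235280] = 1422.9238

Kővári–Sós–Turán: let r_1, ..., r_156 be the row sums and z = Σ r_i the total number of 1s. Each pair of columns can share at most one row with both entries 1 (else a 2×2 all-ones block appears), so Σ_i C(r_i, 2) ≤ C(108, 2) = 5778. By convexity Σ_i C(r_i, 2) ≥ 156·C(z/156, 2) = z(z − 156)/(2·156), giving z² − 156z − 156·108·107 ≤ 0 and hence z ≤ (1/2)[156 + √(24336 + 4·1802736)] = (1/2)[156 + √7235280] ≈ (1/2)(156 + 2689.8476) = 1422.9238.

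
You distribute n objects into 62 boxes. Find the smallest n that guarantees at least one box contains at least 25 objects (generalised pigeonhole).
n = (25 − 1)·62 + 1 = 1489

By the generalised pigeonhole principle, to guarantee some box contains ≥ r objects we need more than (r − 1) · k objects total. Threshold: n = (r − 1) · k + 1. With r = 25 and k = 62: n = 24 · 62 + 1 = 1488 + 1 = 1489. For n = 1488 = 24 · 62, we can put exactly 24 objects in every box, avoiding 25 in any single one — so 1489 is tight.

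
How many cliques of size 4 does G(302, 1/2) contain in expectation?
E[# K_4] = C(302, 4) · (1/2)^C(4, 2) = 339746225 / 2^6 = 5308534.765625

For each 4-subset S of vertices (there are C(302, 4) = 339746225 such S), let X_S = 1 if S induces a K_4 (all C(4, 2) = 6 edges present). Then P(X_S = 1) = (1/2)^6 = 1/64. By linearity of expectation, E[# K_4] = C(302, 4) · (1/2)^6 = 339746225 / 64 = 5308534.765625.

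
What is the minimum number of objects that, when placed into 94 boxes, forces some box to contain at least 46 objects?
n = (46 − 1)·94 + 1 = 4231

By the generalised pigeonhole principle, to guarantee some box contains ≥ r objects we need more than (r − 1) · k objects total. Threshold: n = (r − 1) · k + 1. With r = 46 and k = 94: n = 45 · 94 + 1 = 4230 + 1 = 4231. For n = 4230 = 45 · 94, we can put exactly 45 objects in every box, avoiding 46 in any single one — so 4231 is tight.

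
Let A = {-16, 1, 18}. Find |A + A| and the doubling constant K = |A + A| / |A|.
K = |A + A| / |A| = 5/3

Enumerate A + A = {a + b : a, b ∈ A}. With |A| = 3, there are |A|^2 = 9 ordered sum pairs; collecting distinct values, A + A = {-32, -15, 2, 19, 36}, so |A + A| = 5. Thus K = 5/3. Here |A + A| = 2|A| − 1 = 5, the minimum possible — so K = 5/3 is minimal, which holds iff A is an arithmetic progression.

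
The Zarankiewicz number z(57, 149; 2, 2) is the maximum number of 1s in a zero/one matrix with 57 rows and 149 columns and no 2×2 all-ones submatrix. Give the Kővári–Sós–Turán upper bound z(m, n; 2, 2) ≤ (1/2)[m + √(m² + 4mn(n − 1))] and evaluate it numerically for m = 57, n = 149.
z(57, 149; 2, 2) ≤ (1/2)[57 + √(57² + 4·57·149·148)] = (1/2)[57 + √5031105] = 1150.0062

Kővári–Sós–Turán: let r_1, ..., r_57 be the row sums and z = Σ r_i the total number of 1s. Each pair of columns can share at most one row with both entries 1 (else a 2×2 all-ones block appears), so Σ_i C(r_i, 2) ≤ C(149, 2) = 11026. By convexity Σ_i C(r_i, 2) ≥ 57·C(z/57, 2) = z(z − 57)/(2·57), giving z² − 57z − 57·149·148 ≤ 0 and hence z ≤ (1/2)[57 + √(3249 + 4·1256964)] = (1/2)[57 + √5031105] ≈ (1/2)(57 + 2243.0125) = 1150.0062.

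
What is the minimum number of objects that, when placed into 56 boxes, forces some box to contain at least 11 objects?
n = (11 − 1)·56 + 1 = 561

By the generalised pigeonhole principle, to guarantee some box contains ≥ r objects we need more than (r − 1) · k objects total. Threshold: n = (r − 1) · k + 1. With r = 11 and k = 56: n = 10 · 56 + 1 = 560 + 1 = 561. For n = 560 = 10 · 56, we can put exactly 10 objects in every box, avoiding 11 in any single one — so 561 is tight.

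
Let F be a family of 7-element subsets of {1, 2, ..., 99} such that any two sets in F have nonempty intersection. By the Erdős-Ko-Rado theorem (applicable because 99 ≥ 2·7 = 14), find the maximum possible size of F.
max |F| = C(98, 6) = 1052618392

Erdős-Ko-Rado (1961): when n ≥ 2k, max |F| = C(n−1, k−1). The bound is attained by the star {A : i ∈ A} for any fixed i ∈ [n]. Here C(99−1, 7−1) = C(98, 6) = 1052618392.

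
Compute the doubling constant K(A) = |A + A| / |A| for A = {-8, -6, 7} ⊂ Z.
K = |A + A| / |A| = 6/3 = 2

Enumerate A + A = {a + b : a, b ∈ A}. With |A| = 3, there are |A|^2 = 9 ordered sum pairs; collecting distinct values, A + A = {-16, -14, -12, -1, 1, 14}, so |A + A| = 6. Thus K = 6/3 = 2. For comparison, the minimum possible |A + A| over all 3-element sets is 2·3 − 1 = 5 (so min K = 5/3), attained only by arithmetic progressions.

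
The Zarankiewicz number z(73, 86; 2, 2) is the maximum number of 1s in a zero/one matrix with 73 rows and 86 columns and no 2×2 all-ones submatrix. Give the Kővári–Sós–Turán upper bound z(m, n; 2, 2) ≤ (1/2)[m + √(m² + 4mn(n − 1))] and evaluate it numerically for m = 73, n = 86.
z(73, 86; 2, 2) ≤ (1/2)[73 + √(73² + 4·73·86·85)] = (1/2)[73 + √2139849] = 767.9111

Kővári–Sós–Turán: let r_1, ..., r_73 be the row sums and z = Σ r_i the total number of 1s. Each pair of columns can share at most one row with both entries 1 (else a 2×2 all-ones block appears), so Σ_i C(r_i, 2) ≤ C(86, 2) = 3655. By convexity Σ_i C(r_i, 2) ≥ 73·C(z/73, 2) = z(z − 73)/(2·73), giving z² − 73z − 73·86·85 ≤ 0 and hence z ≤ (1/2)[73 + √(5329 + 4·533630)] = (1/2)[73 + √2139849] ≈ (1/2)(73 + 1462.8223) = 767.9111.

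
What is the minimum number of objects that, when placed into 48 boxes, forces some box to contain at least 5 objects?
n = (5 − 1)·48 + 1 = 193

By the generalised pigeonhole principle, to guarantee some box contains ≥ r objects we need more than (r − 1) · k objects total. Threshold: n = (r − 1) · k + 1. With r = 5 and k = 48: n = 4 · 48 + 1 = 192 + 1 = 193. For n = 192 = 4 · 48, we can put exactly 4 objects in every box, avoiding 5 in any single one — so 193 is tight.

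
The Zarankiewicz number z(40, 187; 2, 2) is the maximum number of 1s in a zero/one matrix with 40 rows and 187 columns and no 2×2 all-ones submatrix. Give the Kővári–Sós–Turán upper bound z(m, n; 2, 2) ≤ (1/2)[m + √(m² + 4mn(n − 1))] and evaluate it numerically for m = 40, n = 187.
z(40, 187; 2, 2) ≤ (1/2)[40 + √(40² + 4·40·187·186)] = (1/2)[40 + √5566720] = 1199.6949

Kővári–Sós–Turán: let r_1, ..., r_40 be the row sums and z = Σ r_i the total number of 1s. Each pair of columns can share at most one row with both entries 1 (else a 2×2 all-ones block appears), so Σ_i C(r_i, 2) ≤ C(187, 2) = 17391. By convexity Σ_i C(r_i, 2) ≥ 40·C(z/40, 2) = z(z − 40)/(2·40), giving z² − 40z − 40·187·186 ≤ 0 and hence z ≤ (1/2)[40 + √(1600 + 4·1391280)] = (1/2)[40 + √5566720] ≈ (1/2)(40 + 2359.3898) = 1199.6949.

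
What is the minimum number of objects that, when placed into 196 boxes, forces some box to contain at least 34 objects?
n = (34 − 1)·196 + 1 = 6469

By the generalised pigeonhole principle, to guarantee some box contains ≥ r objects we need more than (r − 1) · k objects total. Threshold: n = (r − 1) · k + 1. With r = 34 and k = 196: n = 33 · 196 + 1 = 6468 + 1 = 6469. For n = 6468 = 33 · 196, we can put exactly 33 objects in every box, avoiding 34 in any single one — so 6469 is tight.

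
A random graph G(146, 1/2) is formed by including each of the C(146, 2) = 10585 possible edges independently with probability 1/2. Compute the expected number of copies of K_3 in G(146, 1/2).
E[# K_3] = C(146, 3) · (1/2)^C(3, 2) = 508080 / 2^3 = 63510

For each 3-subset S of vertices (there are C(146, 3) = 508080 such S), let X_S = 1 if S induces a K_3 (all C(3, 2) = 3 edges present). Then P(X_S = 1) = (1/2)^3 = 1/8. By linearity of expectation, E[# K_3] = C(146, 3) · (1/2)^3 = 508080 / 8 = 63510.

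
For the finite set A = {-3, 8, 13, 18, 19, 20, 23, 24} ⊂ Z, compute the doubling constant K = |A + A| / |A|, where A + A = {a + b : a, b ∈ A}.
K = |A + A| / |A| = 26/8 = 13/4

Enumerate A + A = {a + b : a, b ∈ A}. With |A| = 8, there are |A|^2 = 64 ordered sum pairs; collecting distinct values, A + A = {-6, 5, 10, 15, 16, 17, 20, 21, 26, 27, 28, 31, 32, 33, 36, 37, 38, 39, 40, 41, 42, 43, 44, 46, 47, 48}, so |A + A| = 26. Thus K = 26/8 = 13/4. For comparison, the minimum possible |A + A| over all 8-element sets is 2·8 − 1 = 15 (so min K = 15/8), attained only by arithmetic progressions.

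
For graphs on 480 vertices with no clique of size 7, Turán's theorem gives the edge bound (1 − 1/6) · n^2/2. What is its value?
Turán density bound = (5/6) · 480^2/2 = 96000

Turán's theorem: ex(n, K_{r+1}) is achieved by the complete r-partite Turán graph T(n, r) with parts as balanced as possible, and is at most (1 − 1/r) · n^2/2. For r = 6, n = 480: the density bound is (5/6) · 230400/2 = 96000. Since 6 ∣ 480, the Turán graph T(480, 6) has parts of equal size 80, and its edge count e(T(480, 6)) = 96000 attains the density bound exactly.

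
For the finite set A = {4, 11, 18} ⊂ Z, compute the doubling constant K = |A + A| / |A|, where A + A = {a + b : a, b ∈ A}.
K = |A + A| / |A| = 5/3

Enumerate A + A = {a + b : a, b ∈ A}. With |A| = 3, there are |A|^2 = 9 ordered sum pairs; collecting distinct values, A + A = {8, 15, 22, 29, 36}, so |A + A| = 5. Thus K = 5/3. Here |A + A| = 2|A| − 1 = 5, the minimum possible — so K = 5/3 is minimal, which holds iff A is an arithmetic progression.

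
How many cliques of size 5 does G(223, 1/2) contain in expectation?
E[# K_5] = C(223, 5) · (1/2)^C(5, 2) = 4392741639 / 2^10 ≈ 4289786.756836

For each 5-subset S of vertices (there are C(223, 5) = 4392741639 such S), let X_S = 1 if S induces a K_5 (all C(5, 2) = 10 edges present). Then P(X_S = 1) = (1/2)^10 = 1/1024. By linearity of expectation, E[# K_5] = C(223, 5) · (1/2)^10 = 4392741639 / 1024 ≈ 4289786.756836.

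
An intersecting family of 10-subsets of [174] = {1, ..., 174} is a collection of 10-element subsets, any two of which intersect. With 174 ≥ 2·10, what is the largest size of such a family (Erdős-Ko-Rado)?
max |F| = C(173, 9) = 309571547872015

Erdős-Ko-Rado (1961): when n ≥ 2k, max |F| = C(n−1, k−1). The bound is attained by the star {A : i ∈ A} for any fixed i ∈ [n]. Here C(174−1, 10−1) = C(173, 9) = 309571547872015.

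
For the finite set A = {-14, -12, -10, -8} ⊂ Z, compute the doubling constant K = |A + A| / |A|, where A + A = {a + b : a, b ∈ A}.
K = |A + A| / |A| = 7/4

Enumerate A + A = {a + b : a, b ∈ A}. With |A| = 4, there are |A|^2 = 16 ordered sum pairs; collecting distinct values, A + A = {-28, -26, -24, -22, -20, -18, -16}, so |A + A| = 7. Thus K = 7/4. Here |A + A| = 2|A| − 1 = 7, the minimum possible — so K = 7/4 is minimal, which holds iff A is an arithmetic progression.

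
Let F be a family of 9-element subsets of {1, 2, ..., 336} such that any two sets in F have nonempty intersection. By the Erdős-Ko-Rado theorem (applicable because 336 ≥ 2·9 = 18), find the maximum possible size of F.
max |F| = C(335, 8) = 3616302427765995

Erdős-Ko-Rado (1961): when n ≥ 2k, max |F| = C(n−1, k−1). The bound is attained by the star {A : i ∈ A} for any fixed i ∈ [n]. Here C(336−1, 9−1) = C(335, 8) = 3616302427765995.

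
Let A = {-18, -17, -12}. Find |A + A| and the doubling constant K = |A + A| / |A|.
K = |A + A| / |A| = 6/3 = 2

Enumerate A + A = {a + b : a, b ∈ A}. With |A| = 3, there are |A|^2 = 9 ordered sum pairs; collecting distinct values, A + A = {-36, -35, -34, -30, -29, -24}, so |A + A| = 6. Thus K = 6/3 = 2. For comparison, the minimum possible |A + A| over all 3-element sets is 2·3 − 1 = 5 (so min K = 5/3), attained only by arithmetic progressions.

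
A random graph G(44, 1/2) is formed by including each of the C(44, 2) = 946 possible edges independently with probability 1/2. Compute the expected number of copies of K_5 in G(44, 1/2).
E[# K_5] = C(44, 5) · (1/2)^C(5, 2) = 1086008 / 2^10 = 135751/128 = 1060.5546875

For each 5-subset S of vertices (there are C(44, 5) = 1086008 such S), let X_S = 1 if S induces a K_5 (all C(5, 2) = 10 edges present). Then P(X_S = 1) = (1/2)^10 = 1/1024. By linearity of expectation, E[# K_5] = C(44, 5) · (1/2)^10 = 1086008 / 1024 = 135751/128 = 1060.5546875.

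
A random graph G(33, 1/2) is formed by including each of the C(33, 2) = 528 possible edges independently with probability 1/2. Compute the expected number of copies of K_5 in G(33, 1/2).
E[# K_5] = C(33, 5) · (1/2)^C(5, 2) = 237336 / 2^10 = 29667/128 = 231.7734375

For each 5-subset S of vertices (there are C(33, 5) = 237336 such S), let X_S = 1 if S induces a K_5 (all C(5, 2) = 10 edges present). Then P(X_S = 1) = (1/2)^10 = 1/1024. By linearity of expectation, E[# K_5] = C(33, 5) · (1/2)^10 = 237336 / 1024 = 29667/128 = 231.7734375.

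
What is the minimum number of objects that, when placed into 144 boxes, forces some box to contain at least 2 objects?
n = (2 − 1)·144 + 1 = 145

By the generalised pigeonhole principle, to guarantee some box contains ≥ r objects we need more than (r − 1) · k objects total. Threshold: n = (r − 1) · k + 1. With r = 2 and k = 144: n = 1 · 144 + 1 = 144 + 1 = 145. For n = 144 = 1 · 144, we can put exactly 1 objects in every box, avoiding 2 in any single one — so 145 is tight.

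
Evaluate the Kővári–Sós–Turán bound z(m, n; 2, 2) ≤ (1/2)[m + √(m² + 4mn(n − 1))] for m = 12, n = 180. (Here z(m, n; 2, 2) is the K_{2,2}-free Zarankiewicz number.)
z(12, 180; 2, 2) ≤ (1/2)[12 + √(12² + 4·12·180·179)] = (1/2)[12 + √1546704] = 627.8328

Kővári–Sós–Turán: let r_1, ..., r_12 be the row sums and z = Σ r_i the total number of 1s. Each pair of columns can share at most one row with both entries 1 (else a 2×2 all-ones block appears), so Σ_i C(r_i, 2) ≤ C(180, 2) = 16110. By convexity Σ_i C(r_i, 2) ≥ 12·C(z/12, 2) = z(z − 12)/(2·12), giving z² − 12z − 12·180·179 ≤ 0 and hence z ≤ (1/2)[12 + √(144 + 4·386640)] = (1/2)[12 + √1546704] ≈ (1/2)(12 + 1243.6655) = 627.8328.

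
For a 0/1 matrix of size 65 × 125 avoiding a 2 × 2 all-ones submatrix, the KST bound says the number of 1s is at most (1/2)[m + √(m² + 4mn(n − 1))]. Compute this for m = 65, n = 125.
z(65, 125; 2, 2) ≤ (1/2)[65 + √(65² + 4·65·125·124)] = (1/2)[65 + √4034225] = 1036.769

Kővári–Sós–Turán: let r_1, ..., r_65 be the row sums and z = Σ r_i the total number of 1s. Each pair of columns can share at most one row with both entries 1 (else a 2×2 all-ones block appears), so Σ_i C(r_i, 2) ≤ C(125, 2) = 7750. By convexity Σ_i C(r_i, 2) ≥ 65·C(z/65, 2) = z(z − 65)/(2·65), giving z² − 65z − 65·125·124 ≤ 0 and hence z ≤ (1/2)[65 + √(4225 + 4·1007500)] = (1/2)[65 + √4034225] ≈ (1/2)(65 + 2008.538) = 1036.769.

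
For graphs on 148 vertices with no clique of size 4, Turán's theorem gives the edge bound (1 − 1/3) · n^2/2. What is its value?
Turán density bound = (2/3) · 148^2/2 = 21904/3 ≈ 7301.3333

Turán's theorem: ex(n, K_{r+1}) is achieved by the complete r-partite Turán graph T(n, r) with parts as balanced as possible, and is at most (1 − 1/r) · n^2/2. For r = 3, n = 148: the density bound is (2/3) · 21904/2 = 21904/3 ≈ 7301.3333. The integer-valued extremum is e(T(148, 3)) = 7301, which is strictly less than the density bound 21904/3 since 3 ∤ 148 (the parts of T(148, 3) cannot all be equal).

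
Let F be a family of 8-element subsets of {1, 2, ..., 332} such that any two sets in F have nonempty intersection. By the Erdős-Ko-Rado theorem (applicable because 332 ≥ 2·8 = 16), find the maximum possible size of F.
max |F| = C(331, 7) = 81027017349850

The Erdős-Ko-Rado theorem states: for n ≥ 2k, an intersecting family of k-subsets of an n-element set has size at most C(n − 1, k − 1), with equality for 'star' families {A ⊆ [n] : |A| = k, i ∈ A} (fix an element i). For n = 332, k = 8: C(331, 7) = 81027017349850.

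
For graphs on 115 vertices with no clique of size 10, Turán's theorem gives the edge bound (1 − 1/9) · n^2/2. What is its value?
Turán density bound = (8/9) · 115^2/2 = 52900/9 ≈ 5877.7778

Turán's theorem: ex(n, K_{r+1}) is achieved by the complete r-partite Turán graph T(n, r) with parts as balanced as possible, and is at most (1 − 1/r) · n^2/2. For r = 9, n = 115: the density bound is (8/9) · 13225/2 = 52900/9 ≈ 5877.7778. The integer-valued extremum is e(T(115, 9)) = 5877, which is strictly less than the density bound 52900/9 since 9 ∤ 115 (the parts of T(115, 9) cannot all be equal).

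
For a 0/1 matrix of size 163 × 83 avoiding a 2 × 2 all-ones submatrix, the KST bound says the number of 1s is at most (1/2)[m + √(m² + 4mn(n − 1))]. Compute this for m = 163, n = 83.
z(163, 83; 2, 2) ≤ (1/2)[163 + √(163² + 4·163·83·82)] = (1/2)[163 + √4464081] = 1137.9186

Kővári–Sós–Turán: let r_1, ..., r_163 be the row sums and z = Σ r_i the total number of 1s. Each pair of columns can share at most one row with both entries 1 (else a 2×2 all-ones block appears), so Σ_i C(r_i, 2) ≤ C(83, 2) = 3403. By convexity Σ_i C(r_i, 2) ≥ 163·C(z/163, 2) = z(z − 163)/(2·163), giving z² − 163z − 163·83·82 ≤ 0 and hence z ≤ (1/2)[163 + √(26569 + 4·1109378)] = (1/2)[163 + √4464081] ≈ (1/2)(163 + 2112.8372) = 1137.9186.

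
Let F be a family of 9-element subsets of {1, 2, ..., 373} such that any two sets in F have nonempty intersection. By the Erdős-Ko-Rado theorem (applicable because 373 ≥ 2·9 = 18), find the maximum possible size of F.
max |F| = C(372, 8) = 8431643758154670

The Erdős-Ko-Rado theorem states: for n ≥ 2k, an intersecting family of k-subsets of an n-element set has size at most C(n − 1, k − 1), with equality for 'star' families {A ⊆ [n] : |A| = k, i ∈ A} (fix an element i). For n = 373, k = 9: C(372, 8) = 8431643758154670.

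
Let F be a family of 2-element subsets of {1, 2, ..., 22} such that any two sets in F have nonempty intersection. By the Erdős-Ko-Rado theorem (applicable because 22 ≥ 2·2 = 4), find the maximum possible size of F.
max |F| = C(21, 1) = 21

The Erdős-Ko-Rado theorem states: for n ≥ 2k, an intersecting family of k-subsets of an n-element set has size at most C(n − 1, k − 1), with equality for 'star' families {A ⊆ [n] : |A| = k, i ∈ A} (fix an element i). For n = 22, k = 2: C(21, 1) = 21.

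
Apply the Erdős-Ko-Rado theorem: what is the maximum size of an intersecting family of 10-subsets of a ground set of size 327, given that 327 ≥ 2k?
max |F| = C(326, 9) = 102521309830196400

Erdős-Ko-Rado (1961): when n ≥ 2k, max |F| = C(n−1, k−1). The bound is attained by the star {A : i ∈ A} for any fixed i ∈ [n]. Here C(327−1, 10−1) = C(326, 9) = 102521309830196400.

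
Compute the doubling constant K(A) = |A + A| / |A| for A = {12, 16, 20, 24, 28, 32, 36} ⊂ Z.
K = |A + A| / |A| = 13/7

Enumerate A + A = {a + b : a, b ∈ A}. With |A| = 7, there are |A|^2 = 49 ordered sum pairs; collecting distinct values, A + A = {24, 28, 32, 36, 40, 44, 48, 52, 56, 60, 64, 68, 72}, so |A + A| = 13. Thus K = 13/7. Here |A + A| = 2|A| − 1 = 13, the minimum possible — so K = 13/7 is minimal, which holds iff A is an arithmetic progression.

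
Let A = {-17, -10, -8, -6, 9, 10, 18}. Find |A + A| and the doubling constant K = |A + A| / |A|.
K = |A + A| / |A| = 26/7

Enumerate A + A = {a + b : a, b ∈ A}. With |A| = 7, there are |A|^2 = 49 ordered sum pairs; collecting distinct values, A + A = {-34, -27, -25, -23, -20, -18, -16, -14, -12, -8, -7, -1, 0, 1, 2, 3, 4, 8, 10, 12, 18, 19, 20, 27, 28, 36}, so |A + A| = 26. Thus K = 26/7. For comparison, the minimum possible |A + A| over all 7-element sets is 2·7 − 1 = 13 (so min K = 13/7), attained only by arithmetic progressions.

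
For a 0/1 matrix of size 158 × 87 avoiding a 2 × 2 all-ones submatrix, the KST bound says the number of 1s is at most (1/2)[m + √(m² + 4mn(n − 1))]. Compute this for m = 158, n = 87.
z(158, 87; 2, 2) ≤ (1/2)[158 + √(158² + 4·158·87·86)] = (1/2)[158 + √4753588] = 1169.1362

Kővári–Sós–Turán: let r_1, ..., r_158 be the row sums and z = Σ r_i the total number of 1s. Each pair of columns can share at most one row with both entries 1 (else a 2×2 all-ones block appears), so Σ_i C(r_i, 2) ≤ C(87, 2) = 3741. By convexity Σ_i C(r_i, 2) ≥ 158·C(z/158, 2) = z(z − 158)/(2·158), giving z² − 158z − 158·87·86 ≤ 0 and hence z ≤ (1/2)[158 + √(24964 + 4·1182156)] = (1/2)[158 + √4753588] ≈ (1/2)(158 + 2180.2725) = 1169.1362.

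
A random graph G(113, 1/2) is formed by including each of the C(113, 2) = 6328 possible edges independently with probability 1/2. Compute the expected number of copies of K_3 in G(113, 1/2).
E[# K_3] = C(113, 3) · (1/2)^C(3, 2) = 234136 / 2^3 = 29267

For each 3-subset S of vertices (there are C(113, 3) = 234136 such S), let X_S = 1 if S induces a K_3 (all C(3, 2) = 3 edges present). Then P(X_S = 1) = (1/2)^3 = 1/8. By linearity of expectation, E[# K_3] = C(113, 3) · (1/2)^3 = 234136 / 8 = 29267.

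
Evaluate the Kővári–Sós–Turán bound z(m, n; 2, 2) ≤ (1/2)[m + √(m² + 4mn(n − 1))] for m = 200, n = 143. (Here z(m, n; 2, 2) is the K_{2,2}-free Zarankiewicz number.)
z(200, 143; 2, 2) ≤ (1/2)[200 + √(200² + 4·200·143·142)] = (1/2)[200 + √16284800] = 2117.7215

Kővári–Sós–Turán: let r_1, ..., r_200 be the row sums and z = Σ r_i the total number of 1s. Each pair of columns can share at most one row with both entries 1 (else a 2×2 all-ones block appears), so Σ_i C(r_i, 2) ≤ C(143, 2) = 10153. By convexity Σ_i C(r_i, 2) ≥ 200·C(z/200, 2) = z(z − 200)/(2·200), giving z² − 200z − 200·143·142 ≤ 0 and hence z ≤ (1/2)[200 + √(40000 + 4·4061200)] = (1/2)[200 + √16284800] ≈ (1/2)(200 + 4035.443) = 2117.7215.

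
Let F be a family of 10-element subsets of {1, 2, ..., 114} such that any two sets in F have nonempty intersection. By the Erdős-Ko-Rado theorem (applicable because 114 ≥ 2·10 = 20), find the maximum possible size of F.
max |F| = C(113, 9) = 5970054457290

The Erdős-Ko-Rado theorem states: for n ≥ 2k, an intersecting family of k-subsets of an n-element set has size at most C(n − 1, k − 1), with equality for 'star' families {A ⊆ [n] : |A| = k, i ∈ A} (fix an element i). For n = 114, k = 10: C(113, 9) = 5970054457290.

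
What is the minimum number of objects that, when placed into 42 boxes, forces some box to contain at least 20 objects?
n = (20 − 1)·42 + 1 = 799

By the generalised pigeonhole principle, to guarantee some box contains ≥ r objects we need more than (r − 1) · k objects total. Threshold: n = (r − 1) · k + 1. With r = 20 and k = 42: n = 19 · 42 + 1 = 798 + 1 = 799. For n = 798 = 19 · 42, we can put exactly 19 objects in every box, avoiding 20 in any single one — so 799 is tight.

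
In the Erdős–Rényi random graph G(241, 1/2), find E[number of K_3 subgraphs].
E[# K_3] = C(241, 3) · (1/2)^C(3, 2) = 2303960 / 2^3 = 287995

For each 3-subset S of vertices (there are C(241, 3) = 2303960 such S), let X_S = 1 if S induces a K_3 (all C(3, 2) = 3 edges present). Then P(X_S = 1) = (1/2)^3 = 1/8. By linearity of expectation, E[# K_3] = C(241, 3) · (1/2)^3 = 2303960 / 8 = 287995.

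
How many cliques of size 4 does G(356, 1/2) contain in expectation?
E[# K_4] = C(356, 4) · (1/2)^C(4, 2) = 658029065 / 2^6 = 10281704.140625

For each 4-subset S of vertices (there are C(356, 4) = 658029065 such S), let X_S = 1 if S induces a K_4 (all C(4, 2) = 6 edges present). Then P(X_S = 1) = (1/2)^6 = 1/64. By linearity of expectation, E[# K_4] = C(356, 4) · (1/2)^6 = 658029065 / 64 = 10281704.140625.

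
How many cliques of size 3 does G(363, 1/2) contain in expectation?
E[# K_3] = C(363, 3) · (1/2)^C(3, 2) = 7906261 / 2^3 = 988282.625

For each 3-subset S of vertices (there are C(363, 3) = 7906261 such S), let X_S = 1 if S induces a K_3 (all C(3, 2) = 3 edges present). Then P(X_S = 1) = (1/2)^3 = 1/8. By linearity of expectation, E[# K_3] = C(363, 3) · (1/2)^3 = 7906261 / 8 = 988282.625.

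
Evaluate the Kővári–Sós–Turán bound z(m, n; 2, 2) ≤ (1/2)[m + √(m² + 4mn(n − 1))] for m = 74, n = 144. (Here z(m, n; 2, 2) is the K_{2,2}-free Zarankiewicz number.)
z(74, 144; 2, 2) ≤ (1/2)[74 + √(74² + 4·74·144·143)] = (1/2)[74 + √6100708] = 1271.9806

Kővári–Sós–Turán: let r_1, ..., r_74 be the row sums and z = Σ r_i the total number of 1s. Each pair of columns can share at most one row with both entries 1 (else a 2×2 all-ones block appears), so Σ_i C(r_i, 2) ≤ C(144, 2) = 10296. By convexity Σ_i C(r_i, 2) ≥ 74·C(z/74, 2) = z(z − 74)/(2·74), giving z² − 74z − 74·144·143 ≤ 0 and hence z ≤ (1/2)[74 + √(5476 + 4·1523808)] = (1/2)[74 + √6100708] ≈ (1/2)(74 + 2469.9611) = 1271.9806.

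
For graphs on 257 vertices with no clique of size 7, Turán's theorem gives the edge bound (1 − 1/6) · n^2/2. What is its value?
Turán density bound = (5/6) · 257^2/2 = 330245/12 ≈ 27520.4167

Turán's theorem: ex(n, K_{r+1}) is achieved by the complete r-partite Turán graph T(n, r) with parts as balanced as possible, and is at most (1 − 1/r) · n^2/2. For r = 6, n = 257: the density bound is (5/6) · 66049/2 = 330245/12 ≈ 27520.4167. The integer-valued extremum is e(T(257, 6)) = 27520, which is strictly less than the density bound 330245/12 since 6 ∤ 257 (the parts of T(257, 6) cannot all be equal).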